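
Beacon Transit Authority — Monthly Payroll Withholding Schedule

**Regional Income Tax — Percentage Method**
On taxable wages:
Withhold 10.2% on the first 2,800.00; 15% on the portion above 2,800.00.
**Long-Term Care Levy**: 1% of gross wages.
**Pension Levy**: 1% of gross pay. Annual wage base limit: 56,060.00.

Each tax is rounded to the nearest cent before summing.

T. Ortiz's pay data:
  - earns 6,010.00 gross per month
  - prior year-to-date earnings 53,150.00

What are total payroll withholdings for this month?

Regional Income Tax: taxable = 6,010.00
  285.60 + 15% × (6,010.00 − 2,800.00) = 285.60 + 15% × 3,210.00 = 767.10
Long-Term Care Levy: 1% × 6,010.00 = 60.10
Pension Levy: cap 56,060.00 − YTD 53,150.00 = 2,910.00 subject; 1% × 2,910.00 = 29.10
Total: 767.10 + 60.10 + 29.10 = 856.30

856.30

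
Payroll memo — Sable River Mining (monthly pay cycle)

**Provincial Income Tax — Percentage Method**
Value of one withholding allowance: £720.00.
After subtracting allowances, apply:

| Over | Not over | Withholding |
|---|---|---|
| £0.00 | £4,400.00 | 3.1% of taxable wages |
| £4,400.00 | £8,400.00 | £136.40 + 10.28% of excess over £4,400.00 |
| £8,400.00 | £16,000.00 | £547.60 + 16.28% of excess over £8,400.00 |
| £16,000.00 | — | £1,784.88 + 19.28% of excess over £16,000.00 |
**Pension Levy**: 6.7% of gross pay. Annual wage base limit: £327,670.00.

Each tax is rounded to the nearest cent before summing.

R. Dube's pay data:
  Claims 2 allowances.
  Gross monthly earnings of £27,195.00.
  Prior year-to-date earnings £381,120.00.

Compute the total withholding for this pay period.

£3,665.64

Provincial Income Tax: taxable = £27,195.00 − 2×£720.00 = £25,755.00
  £1,784.88 + 19.28% × (£25,755.00 − £16,000.00) = £1,784.88 + 19.28% × £9,755.00 = £3,665.64
Pension Levy: YTD £381,120.00 ≥ cap £327,670.00 → £0.00
Total: £3,665.64 + £0.00 = £3,665.64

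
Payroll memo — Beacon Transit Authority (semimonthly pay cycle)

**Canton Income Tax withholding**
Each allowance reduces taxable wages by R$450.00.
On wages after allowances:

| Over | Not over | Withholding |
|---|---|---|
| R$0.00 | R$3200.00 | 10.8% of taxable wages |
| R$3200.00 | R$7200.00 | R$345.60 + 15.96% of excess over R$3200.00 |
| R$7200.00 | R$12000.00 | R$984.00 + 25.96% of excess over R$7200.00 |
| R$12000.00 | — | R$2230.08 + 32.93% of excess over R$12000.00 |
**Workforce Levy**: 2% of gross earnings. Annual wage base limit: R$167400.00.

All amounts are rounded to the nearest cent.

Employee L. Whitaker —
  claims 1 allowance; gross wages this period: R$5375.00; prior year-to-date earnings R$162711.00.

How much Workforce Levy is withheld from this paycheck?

R$93.78

Workforce Levy: cap R$167400.00 − YTD R$162711.00 = R$4689.00 subject; 2% × R$4689.00 = R$93.78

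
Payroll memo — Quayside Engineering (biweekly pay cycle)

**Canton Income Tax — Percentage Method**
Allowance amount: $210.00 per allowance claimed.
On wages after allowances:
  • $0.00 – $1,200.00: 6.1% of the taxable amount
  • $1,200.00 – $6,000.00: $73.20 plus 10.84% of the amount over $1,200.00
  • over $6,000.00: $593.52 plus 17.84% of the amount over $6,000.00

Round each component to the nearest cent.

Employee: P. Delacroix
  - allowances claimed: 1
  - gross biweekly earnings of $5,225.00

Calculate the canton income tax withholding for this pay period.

$486.75

Canton Income Tax: taxable = $5,225.00 − 1×$210.00 = $5,015.00
  $73.20 + 10.84% × ($5,015.00 − $1,200.00) = $73.20 + 10.84% × $3,815.00 = $486.75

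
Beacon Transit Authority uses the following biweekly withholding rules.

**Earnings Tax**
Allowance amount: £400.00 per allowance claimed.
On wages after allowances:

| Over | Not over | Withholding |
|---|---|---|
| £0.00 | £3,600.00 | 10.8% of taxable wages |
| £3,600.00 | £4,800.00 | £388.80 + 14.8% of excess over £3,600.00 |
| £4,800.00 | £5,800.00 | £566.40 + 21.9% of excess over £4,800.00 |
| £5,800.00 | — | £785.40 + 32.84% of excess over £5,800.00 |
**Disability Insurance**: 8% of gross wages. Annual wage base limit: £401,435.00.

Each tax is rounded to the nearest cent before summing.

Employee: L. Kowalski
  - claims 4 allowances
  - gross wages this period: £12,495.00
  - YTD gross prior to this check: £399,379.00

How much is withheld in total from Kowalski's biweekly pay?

Earnings Tax: taxable = £12,495.00 − 4×£400.00 = £10,895.00
  £785.40 + 32.84% × (£10,895.00 − £5,800.00) = £785.40 + 32.84% × £5,095.00 = £2,458.60
Disability Insurance: cap £401,435.00 − YTD £399,379.00 = £2,056.00 subject; 8% × £2,056.00 = £164.48
Total: £2,458.60 + £164.48 = £2,623.08

£2,623.08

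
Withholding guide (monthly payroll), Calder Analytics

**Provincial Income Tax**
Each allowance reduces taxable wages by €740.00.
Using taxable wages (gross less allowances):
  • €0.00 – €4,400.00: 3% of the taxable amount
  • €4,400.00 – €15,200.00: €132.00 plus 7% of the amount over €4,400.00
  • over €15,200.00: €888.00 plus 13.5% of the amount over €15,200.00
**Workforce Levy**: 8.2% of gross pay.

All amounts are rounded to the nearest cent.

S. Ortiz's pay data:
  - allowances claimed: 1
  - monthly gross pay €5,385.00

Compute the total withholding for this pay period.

€590.72

Provincial Income Tax: taxable = €5,385.00 − 1×€740.00 = €4,645.00
  €132.00 + 7% × (€4,645.00 − €4,400.00) = €132.00 + 7% × €245.00 = €149.15
Workforce Levy: 8.2% × €5,385.00 = €441.57
Total: €149.15 + €441.57 = €590.72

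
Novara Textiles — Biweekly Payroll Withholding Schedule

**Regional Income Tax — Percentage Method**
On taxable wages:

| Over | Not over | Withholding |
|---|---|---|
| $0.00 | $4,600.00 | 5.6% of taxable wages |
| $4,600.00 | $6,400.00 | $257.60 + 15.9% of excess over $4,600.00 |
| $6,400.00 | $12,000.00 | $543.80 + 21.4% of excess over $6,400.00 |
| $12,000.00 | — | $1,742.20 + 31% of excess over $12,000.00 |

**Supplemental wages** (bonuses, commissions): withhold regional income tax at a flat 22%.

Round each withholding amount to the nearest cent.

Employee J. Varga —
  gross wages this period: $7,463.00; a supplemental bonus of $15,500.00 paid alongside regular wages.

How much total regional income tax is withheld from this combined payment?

$4,181.28

Regional Income Tax: taxable = $7,463.00
  $543.80 + 21.4% × ($7,463.00 − $6,400.00) = $543.80 + 21.4% × $1,063.00 = $771.28
Supplemental (22% flat on bonus): 22% × $15,500.00 = $3,410.00
Total regional income tax: $771.28 + $3,410.00 = $4,181.28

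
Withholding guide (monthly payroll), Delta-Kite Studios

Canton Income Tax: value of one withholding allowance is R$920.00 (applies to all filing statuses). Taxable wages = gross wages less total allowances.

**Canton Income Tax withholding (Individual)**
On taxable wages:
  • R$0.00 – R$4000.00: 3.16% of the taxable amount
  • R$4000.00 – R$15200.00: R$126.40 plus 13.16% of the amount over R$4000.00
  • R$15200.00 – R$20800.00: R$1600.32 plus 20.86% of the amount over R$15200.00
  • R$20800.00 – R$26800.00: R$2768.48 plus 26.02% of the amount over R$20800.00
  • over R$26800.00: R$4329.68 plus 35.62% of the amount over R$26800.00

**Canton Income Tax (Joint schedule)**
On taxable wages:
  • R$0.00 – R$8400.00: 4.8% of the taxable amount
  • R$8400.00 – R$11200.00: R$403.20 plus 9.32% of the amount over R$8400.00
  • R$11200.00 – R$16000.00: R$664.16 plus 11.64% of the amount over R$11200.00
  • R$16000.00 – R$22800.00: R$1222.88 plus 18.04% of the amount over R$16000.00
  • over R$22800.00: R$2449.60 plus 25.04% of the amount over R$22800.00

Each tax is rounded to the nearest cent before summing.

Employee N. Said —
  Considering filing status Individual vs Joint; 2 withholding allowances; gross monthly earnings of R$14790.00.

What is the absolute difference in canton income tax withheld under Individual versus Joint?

Canton Income Tax (Individual): taxable = R$14790.00 − 2×R$920.00 = R$12950.00
  R$126.40 + 13.16% × (R$12950.00 − R$4000.00) = R$126.40 + 13.16% × R$8950.00 = R$1304.22
Canton Income Tax (Joint): taxable = R$14790.00 − 2×R$920.00 = R$12950.00
  R$664.16 + 11.64% × (R$12950.00 − R$11200.00) = R$664.16 + 11.64% × R$1750.00 = R$867.86
Difference: |R$1304.22 − R$867.86| = R$436.36 (higher under Individual)

R$436.36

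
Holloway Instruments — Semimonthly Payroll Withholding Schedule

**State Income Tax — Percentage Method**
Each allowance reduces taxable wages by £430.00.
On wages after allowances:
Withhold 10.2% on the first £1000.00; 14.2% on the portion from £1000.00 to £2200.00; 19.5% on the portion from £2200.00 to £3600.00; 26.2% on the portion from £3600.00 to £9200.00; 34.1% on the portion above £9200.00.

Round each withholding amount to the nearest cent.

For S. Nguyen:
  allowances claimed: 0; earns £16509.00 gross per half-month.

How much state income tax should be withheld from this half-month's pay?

£4504.97

State Income Tax: taxable = £16509.00
  £2012.60 + 34.1% × (£16509.00 − £9200.00) = £2012.60 + 34.1% × £7309.00 = £4504.97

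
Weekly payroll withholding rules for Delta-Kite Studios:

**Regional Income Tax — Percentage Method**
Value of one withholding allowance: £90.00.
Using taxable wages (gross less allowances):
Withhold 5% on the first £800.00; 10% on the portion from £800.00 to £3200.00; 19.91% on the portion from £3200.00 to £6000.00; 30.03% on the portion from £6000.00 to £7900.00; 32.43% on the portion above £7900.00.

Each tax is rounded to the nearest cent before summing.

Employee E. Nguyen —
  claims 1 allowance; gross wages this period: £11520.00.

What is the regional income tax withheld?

Regional Income Tax: taxable = £11520.00 − 1×£90.00 = £11430.00
  £1408.05 + 32.43% × (£11430.00 − £7900.00) = £1408.05 + 32.43% × £3530.00 = £2552.83

£2552.83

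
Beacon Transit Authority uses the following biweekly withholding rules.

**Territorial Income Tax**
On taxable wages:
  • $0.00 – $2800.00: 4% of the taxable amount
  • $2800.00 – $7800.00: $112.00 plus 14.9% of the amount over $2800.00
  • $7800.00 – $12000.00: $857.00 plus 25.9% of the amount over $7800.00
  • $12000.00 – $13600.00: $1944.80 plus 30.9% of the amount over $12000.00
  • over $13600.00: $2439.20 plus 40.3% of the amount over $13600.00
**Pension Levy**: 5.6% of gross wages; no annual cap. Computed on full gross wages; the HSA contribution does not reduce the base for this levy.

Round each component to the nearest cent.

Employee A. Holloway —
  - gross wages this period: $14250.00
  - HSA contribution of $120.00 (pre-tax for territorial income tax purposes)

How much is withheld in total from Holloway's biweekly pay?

$3450.79

Territorial Income Tax: taxable = $14250.00 − $120.00 = $14130.00
  $2439.20 + 40.3% × ($14130.00 − $13600.00) = $2439.20 + 40.3% × $530.00 = $2652.79
Pension Levy: 5.6% × $14250.00 = $798.00
Total: $2652.79 + $798.00 = $3450.79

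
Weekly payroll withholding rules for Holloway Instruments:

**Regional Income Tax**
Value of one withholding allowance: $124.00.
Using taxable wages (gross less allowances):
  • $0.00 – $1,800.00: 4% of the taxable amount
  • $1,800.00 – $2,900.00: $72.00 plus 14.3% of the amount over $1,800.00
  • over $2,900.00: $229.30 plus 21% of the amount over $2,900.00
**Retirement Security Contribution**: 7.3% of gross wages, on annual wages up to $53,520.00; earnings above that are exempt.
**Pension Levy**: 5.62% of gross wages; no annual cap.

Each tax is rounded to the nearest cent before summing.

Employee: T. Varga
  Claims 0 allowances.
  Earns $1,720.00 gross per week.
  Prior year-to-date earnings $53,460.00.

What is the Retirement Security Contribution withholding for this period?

Retirement Security Contribution: cap $53,520.00 − YTD $53,460.00 = $60.00 subject; 7.3% × $60.00 = $4.38

$4.38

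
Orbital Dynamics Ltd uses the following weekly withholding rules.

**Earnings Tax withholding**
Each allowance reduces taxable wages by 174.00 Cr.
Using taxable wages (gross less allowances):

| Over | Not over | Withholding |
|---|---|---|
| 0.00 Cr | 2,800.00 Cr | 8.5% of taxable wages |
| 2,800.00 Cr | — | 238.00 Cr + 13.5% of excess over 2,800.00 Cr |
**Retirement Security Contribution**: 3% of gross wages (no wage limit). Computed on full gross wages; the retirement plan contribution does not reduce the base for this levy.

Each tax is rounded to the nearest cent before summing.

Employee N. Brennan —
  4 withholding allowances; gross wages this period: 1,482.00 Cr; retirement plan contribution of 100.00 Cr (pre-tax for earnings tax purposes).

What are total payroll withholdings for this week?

102.77 Cr

Earnings Tax: taxable = 1,482.00 Cr − 100.00 Cr − 4×174.00 Cr = 686.00 Cr
  8.5% × 686.00 Cr = 58.31 Cr
Retirement Security Contribution: 3% × 1,482.00 Cr = 44.46 Cr
Total: 58.31 Cr + 44.46 Cr = 102.77 Cr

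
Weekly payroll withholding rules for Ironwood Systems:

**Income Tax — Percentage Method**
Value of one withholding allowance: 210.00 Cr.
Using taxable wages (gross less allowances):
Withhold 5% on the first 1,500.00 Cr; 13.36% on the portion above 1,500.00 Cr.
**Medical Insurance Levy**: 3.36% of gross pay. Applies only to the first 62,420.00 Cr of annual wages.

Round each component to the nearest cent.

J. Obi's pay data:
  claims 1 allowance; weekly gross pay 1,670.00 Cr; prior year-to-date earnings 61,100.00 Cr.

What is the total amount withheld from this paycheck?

117.35 Cr

Income Tax: taxable = 1,670.00 Cr − 1×210.00 Cr = 1,460.00 Cr
  5% × 1,460.00 Cr = 73.00 Cr
Medical Insurance Levy: cap 62,420.00 Cr − YTD 61,100.00 Cr = 1,320.00 Cr subject; 3.36% × 1,320.00 Cr = 44.35 Cr
Total: 73.00 Cr + 44.35 Cr = 117.35 Cr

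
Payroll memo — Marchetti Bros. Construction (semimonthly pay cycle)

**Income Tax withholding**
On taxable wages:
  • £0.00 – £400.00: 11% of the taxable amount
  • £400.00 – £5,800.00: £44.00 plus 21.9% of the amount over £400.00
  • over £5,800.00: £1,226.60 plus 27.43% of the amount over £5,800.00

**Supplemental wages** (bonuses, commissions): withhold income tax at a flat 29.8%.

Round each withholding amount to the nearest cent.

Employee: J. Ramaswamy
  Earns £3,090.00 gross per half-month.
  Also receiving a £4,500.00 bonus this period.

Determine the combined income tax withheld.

£1,974.11

Income Tax: taxable = £3,090.00
  £44.00 + 21.9% × (£3,090.00 − £400.00) = £44.00 + 21.9% × £2,690.00 = £633.11
Supplemental (29.8% flat on bonus): 29.8% × £4,500.00 = £1,341.00
Total income tax: £633.11 + £1,341.00 = £1,974.11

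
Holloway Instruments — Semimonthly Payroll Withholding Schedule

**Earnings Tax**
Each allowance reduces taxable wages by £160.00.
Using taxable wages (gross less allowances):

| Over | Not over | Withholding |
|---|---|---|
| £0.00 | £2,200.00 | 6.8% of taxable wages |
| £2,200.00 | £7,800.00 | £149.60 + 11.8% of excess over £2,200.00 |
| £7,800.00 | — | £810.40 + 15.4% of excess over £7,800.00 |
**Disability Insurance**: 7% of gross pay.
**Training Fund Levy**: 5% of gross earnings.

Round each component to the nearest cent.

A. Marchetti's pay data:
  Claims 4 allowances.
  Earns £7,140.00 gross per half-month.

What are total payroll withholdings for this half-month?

Earnings Tax: taxable = £7,140.00 − 4×£160.00 = £6,500.00
  £149.60 + 11.8% × (£6,500.00 − £2,200.00) = £149.60 + 11.8% × £4,300.00 = £657.00
Disability Insurance: 7% × £7,140.00 = £499.80
Training Fund Levy: 5% × £7,140.00 = £357.00
Total: £657.00 + £499.80 + £357.00 = £1,513.80

£1,513.80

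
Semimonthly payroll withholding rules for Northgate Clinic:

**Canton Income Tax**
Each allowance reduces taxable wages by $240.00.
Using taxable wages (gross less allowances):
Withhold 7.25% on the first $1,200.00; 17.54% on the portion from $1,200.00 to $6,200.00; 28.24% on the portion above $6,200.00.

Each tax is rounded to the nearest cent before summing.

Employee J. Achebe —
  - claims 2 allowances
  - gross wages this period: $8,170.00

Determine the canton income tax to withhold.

$1,384.78

Canton Income Tax: taxable = $8,170.00 − 2×$240.00 = $7,690.00
  $964.00 + 28.24% × ($7,690.00 − $6,200.00) = $964.00 + 28.24% × $1,490.00 = $1,384.78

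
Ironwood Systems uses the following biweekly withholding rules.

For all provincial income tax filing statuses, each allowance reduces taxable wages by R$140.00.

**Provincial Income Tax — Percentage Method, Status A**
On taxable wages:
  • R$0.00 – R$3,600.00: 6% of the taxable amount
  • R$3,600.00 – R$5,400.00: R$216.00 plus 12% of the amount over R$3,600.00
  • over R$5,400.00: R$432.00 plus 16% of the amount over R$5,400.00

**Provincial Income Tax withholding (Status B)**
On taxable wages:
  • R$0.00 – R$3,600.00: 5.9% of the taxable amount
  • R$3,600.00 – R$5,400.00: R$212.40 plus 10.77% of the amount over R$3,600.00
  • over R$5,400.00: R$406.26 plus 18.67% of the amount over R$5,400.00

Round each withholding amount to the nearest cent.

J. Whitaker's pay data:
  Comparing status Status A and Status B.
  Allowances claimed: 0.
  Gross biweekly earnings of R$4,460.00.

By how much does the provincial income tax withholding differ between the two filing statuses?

Provincial Income Tax (Status A): taxable = R$4,460.00
  R$216.00 + 12% × (R$4,460.00 − R$3,600.00) = R$216.00 + 12% × R$860.00 = R$319.20
Provincial Income Tax (Status B): taxable = R$4,460.00
  R$212.40 + 10.77% × (R$4,460.00 − R$3,600.00) = R$212.40 + 10.77% × R$860.00 = R$305.02
Difference: |R$319.20 − R$305.02| = R$14.18 (higher under Status A)

R$14.18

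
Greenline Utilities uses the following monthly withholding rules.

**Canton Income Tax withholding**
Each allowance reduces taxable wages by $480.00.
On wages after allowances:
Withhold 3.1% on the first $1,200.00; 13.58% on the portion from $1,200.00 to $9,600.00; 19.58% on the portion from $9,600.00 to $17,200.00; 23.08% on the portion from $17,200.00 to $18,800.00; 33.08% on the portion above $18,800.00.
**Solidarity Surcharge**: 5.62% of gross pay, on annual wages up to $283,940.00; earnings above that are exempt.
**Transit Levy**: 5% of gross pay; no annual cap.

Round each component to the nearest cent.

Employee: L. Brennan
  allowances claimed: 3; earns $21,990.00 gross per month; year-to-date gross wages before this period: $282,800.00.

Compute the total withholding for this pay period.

Canton Income Tax: taxable = $21,990.00 − 3×$480.00 = $20,550.00
  $3,035.28 + 33.08% × ($20,550.00 − $18,800.00) = $3,035.28 + 33.08% × $1,750.00 = $3,614.18
Solidarity Surcharge: cap $283,940.00 − YTD $282,800.00 = $1,140.00 subject; 5.62% × $1,140.00 = $64.07
Transit Levy: 5% × $21,990.00 = $1,099.50
Total: $3,614.18 + $64.07 + $1,099.50 = $4,777.75

$4,777.75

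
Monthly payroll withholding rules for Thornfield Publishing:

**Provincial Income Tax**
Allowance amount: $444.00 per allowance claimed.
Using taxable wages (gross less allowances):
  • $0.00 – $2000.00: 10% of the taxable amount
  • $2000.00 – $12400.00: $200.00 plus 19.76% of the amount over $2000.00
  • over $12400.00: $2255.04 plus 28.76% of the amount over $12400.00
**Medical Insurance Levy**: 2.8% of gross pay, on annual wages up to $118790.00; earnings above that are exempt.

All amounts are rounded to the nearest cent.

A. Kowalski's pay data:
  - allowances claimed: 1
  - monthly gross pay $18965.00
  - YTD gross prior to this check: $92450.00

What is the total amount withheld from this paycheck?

$4546.46

Provincial Income Tax: taxable = $18965.00 − 1×$444.00 = $18521.00
  $2255.04 + 28.76% × ($18521.00 − $12400.00) = $2255.04 + 28.76% × $6121.00 = $4015.44
Medical Insurance Levy: 2.8% × $18965.00 = $531.02
Total: $4015.44 + $531.02 = $4546.46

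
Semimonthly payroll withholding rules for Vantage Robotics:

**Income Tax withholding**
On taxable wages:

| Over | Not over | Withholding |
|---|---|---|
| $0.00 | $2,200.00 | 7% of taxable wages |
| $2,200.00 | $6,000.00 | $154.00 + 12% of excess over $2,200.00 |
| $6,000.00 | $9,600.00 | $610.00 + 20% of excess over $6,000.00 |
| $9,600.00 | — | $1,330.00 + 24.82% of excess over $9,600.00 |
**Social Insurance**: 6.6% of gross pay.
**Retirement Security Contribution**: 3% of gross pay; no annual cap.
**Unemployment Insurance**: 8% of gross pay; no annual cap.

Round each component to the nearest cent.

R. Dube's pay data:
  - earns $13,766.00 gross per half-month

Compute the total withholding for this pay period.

$4,786.82

Income Tax: taxable = $13,766.00
  $1,330.00 + 24.82% × ($13,766.00 − $9,600.00) = $1,330.00 + 24.82% × $4,166.00 = $2,364.00
Social Insurance: 6.6% × $13,766.00 = $908.56
Retirement Security Contribution: 3% × $13,766.00 = $412.98
Unemployment Insurance: 8% × $13,766.00 = $1,101.28
Total: $2,364.00 + $908.56 + $412.98 + $1,101.28 = $4,786.82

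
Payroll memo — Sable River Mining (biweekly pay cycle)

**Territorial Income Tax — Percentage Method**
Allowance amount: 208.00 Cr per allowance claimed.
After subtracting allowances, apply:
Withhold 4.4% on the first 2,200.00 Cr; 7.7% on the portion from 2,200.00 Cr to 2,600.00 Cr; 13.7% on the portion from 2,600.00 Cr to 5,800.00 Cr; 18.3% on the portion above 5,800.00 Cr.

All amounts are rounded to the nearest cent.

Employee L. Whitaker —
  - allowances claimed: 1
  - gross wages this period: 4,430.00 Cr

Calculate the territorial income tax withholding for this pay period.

349.81 Cr

Territorial Income Tax: taxable = 4,430.00 Cr − 1×208.00 Cr = 4,222.00 Cr
  127.60 Cr + 13.7% × (4,222.00 Cr − 2,600.00 Cr) = 127.60 Cr + 13.7% × 1,622.00 Cr = 349.81 Cr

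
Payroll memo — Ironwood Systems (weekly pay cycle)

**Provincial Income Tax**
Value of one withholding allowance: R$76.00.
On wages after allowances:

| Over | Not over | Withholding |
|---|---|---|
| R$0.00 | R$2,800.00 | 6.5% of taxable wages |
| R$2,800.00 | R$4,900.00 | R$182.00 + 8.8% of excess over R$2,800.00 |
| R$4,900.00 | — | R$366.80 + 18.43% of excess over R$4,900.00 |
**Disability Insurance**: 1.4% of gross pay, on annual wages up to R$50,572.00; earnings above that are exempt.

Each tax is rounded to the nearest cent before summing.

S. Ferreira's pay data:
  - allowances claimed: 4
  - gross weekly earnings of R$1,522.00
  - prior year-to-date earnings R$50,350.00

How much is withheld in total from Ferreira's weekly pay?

R$82.28

Provincial Income Tax: taxable = R$1,522.00 − 4×R$76.00 = R$1,218.00
  6.5% × R$1,218.00 = R$79.17
Disability Insurance: cap R$50,572.00 − YTD R$50,350.00 = R$222.00 subject; 1.4% × R$222.00 = R$3.11
Total: R$79.17 + R$3.11 = R$82.28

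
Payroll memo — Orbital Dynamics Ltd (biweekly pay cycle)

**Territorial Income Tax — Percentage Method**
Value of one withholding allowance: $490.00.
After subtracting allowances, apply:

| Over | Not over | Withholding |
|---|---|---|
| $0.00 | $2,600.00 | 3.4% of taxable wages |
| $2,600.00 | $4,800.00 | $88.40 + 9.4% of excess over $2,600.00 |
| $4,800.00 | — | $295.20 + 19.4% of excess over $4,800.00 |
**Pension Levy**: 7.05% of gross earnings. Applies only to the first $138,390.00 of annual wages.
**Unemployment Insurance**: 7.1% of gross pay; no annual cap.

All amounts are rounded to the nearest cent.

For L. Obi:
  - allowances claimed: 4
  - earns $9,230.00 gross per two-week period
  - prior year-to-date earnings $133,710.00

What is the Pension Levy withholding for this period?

Pension Levy: cap $138,390.00 − YTD $133,710.00 = $4,680.00 subject; 7.05% × $4,680.00 = $329.94

$329.94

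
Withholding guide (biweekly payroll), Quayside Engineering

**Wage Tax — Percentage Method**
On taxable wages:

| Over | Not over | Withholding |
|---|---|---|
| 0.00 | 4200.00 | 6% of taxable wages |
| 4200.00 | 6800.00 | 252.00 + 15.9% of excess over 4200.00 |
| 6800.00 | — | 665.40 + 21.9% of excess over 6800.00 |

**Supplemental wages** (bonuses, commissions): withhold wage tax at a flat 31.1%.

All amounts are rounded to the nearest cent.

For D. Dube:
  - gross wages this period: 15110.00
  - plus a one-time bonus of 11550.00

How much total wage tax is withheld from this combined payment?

Wage Tax: taxable = 15110.00
  665.40 + 21.9% × (15110.00 − 6800.00) = 665.40 + 21.9% × 8310.00 = 2485.29
Supplemental (31.1% flat on bonus): 31.1% × 11550.00 = 3592.05
Total wage tax: 2485.29 + 3592.05 = 6077.34

6077.34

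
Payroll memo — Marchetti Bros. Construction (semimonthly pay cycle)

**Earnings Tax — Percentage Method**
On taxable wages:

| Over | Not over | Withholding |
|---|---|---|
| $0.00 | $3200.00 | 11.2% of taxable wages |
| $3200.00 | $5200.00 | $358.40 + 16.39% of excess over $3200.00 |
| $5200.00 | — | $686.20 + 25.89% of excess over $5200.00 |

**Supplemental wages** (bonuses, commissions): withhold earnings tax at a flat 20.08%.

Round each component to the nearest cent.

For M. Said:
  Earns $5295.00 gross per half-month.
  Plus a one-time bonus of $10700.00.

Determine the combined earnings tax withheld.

Earnings Tax: taxable = $5295.00
  $686.20 + 25.89% × ($5295.00 − $5200.00) = $686.20 + 25.89% × $95.00 = $710.80
Supplemental (20.08% flat on bonus): 20.08% × $10700.00 = $2148.56
Total earnings tax: $710.80 + $2148.56 = $2859.36

$2859.36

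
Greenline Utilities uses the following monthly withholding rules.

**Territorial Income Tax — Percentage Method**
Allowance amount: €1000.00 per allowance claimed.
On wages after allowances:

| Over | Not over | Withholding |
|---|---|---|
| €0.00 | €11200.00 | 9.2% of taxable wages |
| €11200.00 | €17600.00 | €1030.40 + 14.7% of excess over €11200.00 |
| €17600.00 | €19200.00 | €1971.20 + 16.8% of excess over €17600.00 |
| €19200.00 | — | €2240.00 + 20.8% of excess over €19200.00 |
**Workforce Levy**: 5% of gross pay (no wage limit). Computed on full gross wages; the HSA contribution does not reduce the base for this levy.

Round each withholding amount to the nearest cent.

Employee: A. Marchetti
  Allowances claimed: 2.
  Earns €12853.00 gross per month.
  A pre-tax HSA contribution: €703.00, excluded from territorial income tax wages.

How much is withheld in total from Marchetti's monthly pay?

Territorial Income Tax: taxable = €12853.00 − €703.00 − 2×€1000.00 = €10150.00
  9.2% × €10150.00 = €933.80
Workforce Levy: 5% × €12853.00 = €642.65
Total: €933.80 + €642.65 = €1576.45

€1576.45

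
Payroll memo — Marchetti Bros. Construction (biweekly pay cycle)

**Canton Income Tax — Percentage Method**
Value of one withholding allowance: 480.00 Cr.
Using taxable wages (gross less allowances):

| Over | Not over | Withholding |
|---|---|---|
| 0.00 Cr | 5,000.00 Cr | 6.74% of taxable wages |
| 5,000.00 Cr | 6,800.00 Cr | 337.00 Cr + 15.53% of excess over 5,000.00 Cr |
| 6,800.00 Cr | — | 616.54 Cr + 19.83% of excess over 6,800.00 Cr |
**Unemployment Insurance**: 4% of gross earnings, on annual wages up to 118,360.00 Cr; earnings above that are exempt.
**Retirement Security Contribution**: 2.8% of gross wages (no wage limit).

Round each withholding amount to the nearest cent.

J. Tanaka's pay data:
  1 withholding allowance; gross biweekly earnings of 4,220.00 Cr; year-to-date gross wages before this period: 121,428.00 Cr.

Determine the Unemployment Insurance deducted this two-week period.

0.00 Cr

Unemployment Insurance: YTD 121,428.00 Cr ≥ cap 118,360.00 Cr → 0.00 Cr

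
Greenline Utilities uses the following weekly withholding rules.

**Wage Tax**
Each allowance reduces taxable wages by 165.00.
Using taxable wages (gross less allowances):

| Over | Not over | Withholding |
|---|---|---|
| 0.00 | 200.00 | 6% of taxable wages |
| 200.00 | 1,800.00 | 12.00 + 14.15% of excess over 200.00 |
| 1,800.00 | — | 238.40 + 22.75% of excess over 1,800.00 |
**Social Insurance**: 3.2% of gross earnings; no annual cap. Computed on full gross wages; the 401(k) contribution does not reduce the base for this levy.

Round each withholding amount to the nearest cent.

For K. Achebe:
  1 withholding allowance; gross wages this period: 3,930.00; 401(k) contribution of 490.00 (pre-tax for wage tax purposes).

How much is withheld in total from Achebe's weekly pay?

699.72

Wage Tax: taxable = 3,930.00 − 490.00 − 1×165.00 = 3,275.00
  238.40 + 22.75% × (3,275.00 − 1,800.00) = 238.40 + 22.75% × 1,475.00 = 573.96
Social Insurance: 3.2% × 3,930.00 = 125.76
Total: 573.96 + 125.76 = 699.72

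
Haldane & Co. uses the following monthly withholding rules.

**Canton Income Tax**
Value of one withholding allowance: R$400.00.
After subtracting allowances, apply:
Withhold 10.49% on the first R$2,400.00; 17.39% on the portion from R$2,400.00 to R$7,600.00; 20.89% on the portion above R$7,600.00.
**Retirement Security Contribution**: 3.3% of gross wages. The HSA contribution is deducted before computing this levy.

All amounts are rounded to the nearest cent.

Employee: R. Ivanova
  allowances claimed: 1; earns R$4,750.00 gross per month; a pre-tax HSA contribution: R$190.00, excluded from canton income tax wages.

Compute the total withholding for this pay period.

R$708.30

Canton Income Tax: taxable = R$4,750.00 − R$190.00 − 1×R$400.00 = R$4,160.00
  R$251.76 + 17.39% × (R$4,160.00 − R$2,400.00) = R$251.76 + 17.39% × R$1,760.00 = R$557.82
Retirement Security Contribution: 3.3% × R$4,560.00 = R$150.48
Total: R$557.82 + R$150.48 = R$708.30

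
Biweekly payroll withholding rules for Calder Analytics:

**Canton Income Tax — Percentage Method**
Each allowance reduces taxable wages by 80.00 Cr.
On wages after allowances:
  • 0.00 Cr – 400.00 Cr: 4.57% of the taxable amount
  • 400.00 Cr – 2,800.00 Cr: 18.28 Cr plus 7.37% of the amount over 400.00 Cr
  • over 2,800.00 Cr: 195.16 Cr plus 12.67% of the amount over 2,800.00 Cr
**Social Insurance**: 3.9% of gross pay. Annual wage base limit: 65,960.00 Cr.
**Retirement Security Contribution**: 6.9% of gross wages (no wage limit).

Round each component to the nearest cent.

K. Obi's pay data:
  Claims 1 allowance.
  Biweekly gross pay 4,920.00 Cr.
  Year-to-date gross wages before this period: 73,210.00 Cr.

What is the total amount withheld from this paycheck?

793.11 Cr

Canton Income Tax: taxable = 4,920.00 Cr − 1×80.00 Cr = 4,840.00 Cr
  195.16 Cr + 12.67% × (4,840.00 Cr − 2,800.00 Cr) = 195.16 Cr + 12.67% × 2,040.00 Cr = 453.63 Cr
Social Insurance: YTD 73,210.00 Cr ≥ cap 65,960.00 Cr → 0.00 Cr
Retirement Security Contribution: 6.9% × 4,920.00 Cr = 339.48 Cr
Total: 453.63 Cr + 0.00 Cr + 339.48 Cr = 793.11 Cr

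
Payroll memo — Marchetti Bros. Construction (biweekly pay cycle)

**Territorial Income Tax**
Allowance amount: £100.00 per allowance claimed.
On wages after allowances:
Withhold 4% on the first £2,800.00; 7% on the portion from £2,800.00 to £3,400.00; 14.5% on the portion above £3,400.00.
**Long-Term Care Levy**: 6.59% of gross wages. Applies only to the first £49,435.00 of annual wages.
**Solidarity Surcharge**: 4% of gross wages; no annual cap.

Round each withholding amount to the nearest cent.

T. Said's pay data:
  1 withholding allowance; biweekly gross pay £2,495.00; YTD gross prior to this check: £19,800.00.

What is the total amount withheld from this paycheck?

Territorial Income Tax: taxable = £2,495.00 − 1×£100.00 = £2,395.00
  4% × £2,395.00 = £95.80
Long-Term Care Levy: 6.59% × £2,495.00 = £164.42
Solidarity Surcharge: 4% × £2,495.00 = £99.80
Total: £95.80 + £164.42 + £99.80 = £360.02

£360.02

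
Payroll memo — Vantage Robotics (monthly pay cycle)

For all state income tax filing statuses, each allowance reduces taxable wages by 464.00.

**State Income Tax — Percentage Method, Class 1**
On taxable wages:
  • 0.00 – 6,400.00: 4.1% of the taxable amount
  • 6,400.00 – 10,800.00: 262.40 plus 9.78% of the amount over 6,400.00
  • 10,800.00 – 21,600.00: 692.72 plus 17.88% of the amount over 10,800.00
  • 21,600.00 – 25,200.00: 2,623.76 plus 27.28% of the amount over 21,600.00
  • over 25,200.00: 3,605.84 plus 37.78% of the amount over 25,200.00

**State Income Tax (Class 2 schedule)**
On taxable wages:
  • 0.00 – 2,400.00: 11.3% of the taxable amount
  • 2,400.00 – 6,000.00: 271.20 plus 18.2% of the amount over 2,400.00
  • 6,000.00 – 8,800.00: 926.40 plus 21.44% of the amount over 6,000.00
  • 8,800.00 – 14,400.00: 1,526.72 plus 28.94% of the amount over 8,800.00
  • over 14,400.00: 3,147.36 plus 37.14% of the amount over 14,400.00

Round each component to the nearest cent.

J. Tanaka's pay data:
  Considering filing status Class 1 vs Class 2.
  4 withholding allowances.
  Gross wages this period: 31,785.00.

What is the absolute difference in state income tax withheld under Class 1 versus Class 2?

3,522.37

State Income Tax (Class 1): taxable = 31,785.00 − 4×464.00 = 29,929.00
  3,605.84 + 37.78% × (29,929.00 − 25,200.00) = 3,605.84 + 37.78% × 4,729.00 = 5,392.46
State Income Tax (Class 2): taxable = 31,785.00 − 4×464.00 = 29,929.00
  3,147.36 + 37.14% × (29,929.00 − 14,400.00) = 3,147.36 + 37.14% × 15,529.00 = 8,914.83
Difference: |5,392.46 − 8,914.83| = 3,522.37 (higher under Class 2)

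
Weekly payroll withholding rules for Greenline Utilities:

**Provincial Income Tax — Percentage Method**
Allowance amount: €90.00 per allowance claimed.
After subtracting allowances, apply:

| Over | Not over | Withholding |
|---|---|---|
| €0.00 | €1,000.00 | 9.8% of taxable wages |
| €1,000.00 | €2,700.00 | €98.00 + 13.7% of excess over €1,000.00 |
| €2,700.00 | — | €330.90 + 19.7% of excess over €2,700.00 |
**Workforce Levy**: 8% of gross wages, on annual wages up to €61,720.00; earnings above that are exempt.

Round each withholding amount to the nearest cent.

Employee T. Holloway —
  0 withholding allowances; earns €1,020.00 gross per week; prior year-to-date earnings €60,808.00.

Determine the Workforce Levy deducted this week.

€72.96

Workforce Levy: cap €61,720.00 − YTD €60,808.00 = €912.00 subject; 8% × €912.00 = €72.96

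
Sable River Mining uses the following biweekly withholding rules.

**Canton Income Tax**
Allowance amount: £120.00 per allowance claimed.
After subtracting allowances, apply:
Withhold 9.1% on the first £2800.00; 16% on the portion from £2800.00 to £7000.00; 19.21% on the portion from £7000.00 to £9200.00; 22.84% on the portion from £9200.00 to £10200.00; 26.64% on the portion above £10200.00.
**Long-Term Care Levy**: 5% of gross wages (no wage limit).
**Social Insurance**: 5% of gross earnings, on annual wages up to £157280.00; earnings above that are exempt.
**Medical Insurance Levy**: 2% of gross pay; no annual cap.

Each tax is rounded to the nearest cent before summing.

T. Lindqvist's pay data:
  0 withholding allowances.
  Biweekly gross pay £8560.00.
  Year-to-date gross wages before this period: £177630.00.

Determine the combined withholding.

£1825.68

Canton Income Tax: taxable = £8560.00
  £926.80 + 19.21% × (£8560.00 − £7000.00) = £926.80 + 19.21% × £1560.00 = £1226.48
Long-Term Care Levy: 5% × £8560.00 = £428.00
Social Insurance: YTD £177630.00 ≥ cap £157280.00 → £0.00
Medical Insurance Levy: 2% × £8560.00 = £171.20
Total: £1226.48 + £428.00 + £0.00 + £171.20 = £1825.68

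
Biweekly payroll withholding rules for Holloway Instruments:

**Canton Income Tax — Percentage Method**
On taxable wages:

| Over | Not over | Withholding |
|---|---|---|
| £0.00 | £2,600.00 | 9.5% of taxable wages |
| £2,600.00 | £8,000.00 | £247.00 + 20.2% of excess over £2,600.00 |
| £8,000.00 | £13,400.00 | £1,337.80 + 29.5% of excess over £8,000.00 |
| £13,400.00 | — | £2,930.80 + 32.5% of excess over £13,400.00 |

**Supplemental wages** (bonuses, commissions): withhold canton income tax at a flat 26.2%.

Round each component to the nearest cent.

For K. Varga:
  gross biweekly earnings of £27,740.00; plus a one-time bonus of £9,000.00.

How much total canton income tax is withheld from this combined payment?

£9,949.30

Canton Income Tax: taxable = £27,740.00
  £2,930.80 + 32.5% × (£27,740.00 − £13,400.00) = £2,930.80 + 32.5% × £14,340.00 = £7,591.30
Supplemental (26.2% flat on bonus): 26.2% × £9,000.00 = £2,358.00
Total canton income tax: £7,591.30 + £2,358.00 = £9,949.30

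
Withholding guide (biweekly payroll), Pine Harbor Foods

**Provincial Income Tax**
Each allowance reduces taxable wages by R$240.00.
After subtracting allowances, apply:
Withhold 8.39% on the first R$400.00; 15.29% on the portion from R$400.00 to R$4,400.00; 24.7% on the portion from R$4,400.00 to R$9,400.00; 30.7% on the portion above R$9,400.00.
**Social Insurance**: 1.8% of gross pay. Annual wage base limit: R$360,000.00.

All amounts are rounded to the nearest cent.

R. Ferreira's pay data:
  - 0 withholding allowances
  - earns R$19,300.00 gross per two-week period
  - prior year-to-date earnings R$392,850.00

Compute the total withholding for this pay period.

Provincial Income Tax: taxable = R$19,300.00
  R$1,880.16 + 30.7% × (R$19,300.00 − R$9,400.00) = R$1,880.16 + 30.7% × R$9,900.00 = R$4,919.46
Social Insurance: YTD R$392,850.00 ≥ cap R$360,000.00 → R$0.00
Total: R$4,919.46 + R$0.00 = R$4,919.46

R$4,919.46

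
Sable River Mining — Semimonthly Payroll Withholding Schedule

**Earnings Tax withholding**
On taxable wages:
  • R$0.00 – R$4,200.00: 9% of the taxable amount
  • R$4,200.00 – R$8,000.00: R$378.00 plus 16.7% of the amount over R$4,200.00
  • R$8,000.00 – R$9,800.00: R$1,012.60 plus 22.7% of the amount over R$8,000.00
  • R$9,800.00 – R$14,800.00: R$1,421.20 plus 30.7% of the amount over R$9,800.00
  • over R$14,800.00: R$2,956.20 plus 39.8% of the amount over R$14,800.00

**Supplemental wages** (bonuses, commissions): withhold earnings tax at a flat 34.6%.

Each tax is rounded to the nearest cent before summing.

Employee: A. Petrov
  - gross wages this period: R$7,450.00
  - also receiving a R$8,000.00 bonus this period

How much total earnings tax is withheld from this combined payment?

Earnings Tax: taxable = R$7,450.00
  R$378.00 + 16.7% × (R$7,450.00 − R$4,200.00) = R$378.00 + 16.7% × R$3,250.00 = R$920.75
Supplemental (34.6% flat on bonus): 34.6% × R$8,000.00 = R$2,768.00
Total earnings tax: R$920.75 + R$2,768.00 = R$3,688.75

R$3,688.75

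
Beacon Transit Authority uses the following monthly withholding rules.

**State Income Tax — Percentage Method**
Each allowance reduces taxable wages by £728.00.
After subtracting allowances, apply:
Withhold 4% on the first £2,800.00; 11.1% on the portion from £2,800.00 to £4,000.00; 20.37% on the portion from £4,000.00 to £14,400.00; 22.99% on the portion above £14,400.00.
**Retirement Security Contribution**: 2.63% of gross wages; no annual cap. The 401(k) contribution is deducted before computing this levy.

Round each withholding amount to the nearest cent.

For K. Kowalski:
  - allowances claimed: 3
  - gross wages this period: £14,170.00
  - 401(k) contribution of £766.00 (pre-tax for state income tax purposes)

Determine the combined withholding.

£2,068.44

State Income Tax: taxable = £14,170.00 − £766.00 − 3×£728.00 = £11,220.00
  £245.20 + 20.37% × (£11,220.00 − £4,000.00) = £245.20 + 20.37% × £7,220.00 = £1,715.91
Retirement Security Contribution: 2.63% × £13,404.00 = £352.53
Total: £1,715.91 + £352.53 = £2,068.44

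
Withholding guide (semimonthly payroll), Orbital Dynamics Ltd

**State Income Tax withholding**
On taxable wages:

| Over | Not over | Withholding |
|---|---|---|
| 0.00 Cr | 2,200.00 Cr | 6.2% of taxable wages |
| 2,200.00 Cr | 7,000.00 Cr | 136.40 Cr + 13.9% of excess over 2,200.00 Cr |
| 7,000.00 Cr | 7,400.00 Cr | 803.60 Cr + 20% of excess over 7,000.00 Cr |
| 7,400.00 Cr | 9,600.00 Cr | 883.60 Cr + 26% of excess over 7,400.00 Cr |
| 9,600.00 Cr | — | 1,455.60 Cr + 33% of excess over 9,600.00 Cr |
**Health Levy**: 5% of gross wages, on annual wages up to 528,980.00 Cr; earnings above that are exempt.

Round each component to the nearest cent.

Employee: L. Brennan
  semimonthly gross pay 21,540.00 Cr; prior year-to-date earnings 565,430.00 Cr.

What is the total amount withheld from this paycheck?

5,395.80 Cr

State Income Tax: taxable = 21,540.00 Cr
  1,455.60 Cr + 33% × (21,540.00 Cr − 9,600.00 Cr) = 1,455.60 Cr + 33% × 11,940.00 Cr = 5,395.80 Cr
Health Levy: YTD 565,430.00 Cr ≥ cap 528,980.00 Cr → 0.00 Cr
Total: 5,395.80 Cr + 0.00 Cr = 5,395.80 Cr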